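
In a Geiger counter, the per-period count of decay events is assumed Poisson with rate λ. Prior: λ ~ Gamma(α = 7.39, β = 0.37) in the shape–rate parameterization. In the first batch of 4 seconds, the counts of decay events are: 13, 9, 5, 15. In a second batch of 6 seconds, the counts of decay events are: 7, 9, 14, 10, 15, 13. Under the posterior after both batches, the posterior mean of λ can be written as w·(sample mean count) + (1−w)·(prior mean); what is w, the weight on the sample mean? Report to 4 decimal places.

With a Gamma(shape α, rate β) prior, the Poisson likelihood is conjugate: the posterior is Gamma(α + ΣXᵢ, β + n).
Total number of seconds: n = 4 + 6 = 10.
Posterior mean = (α₀+S)/(β₀+n) = [n/(β₀+n)]·(S/n) + [β₀/(β₀+n)]·(α₀/β₀), so only n and β₀ enter the weight.
Weight on data w = n/(β₀+n) = 10/(0.37+10) = 10/10.37 = 0.9643.

0.9643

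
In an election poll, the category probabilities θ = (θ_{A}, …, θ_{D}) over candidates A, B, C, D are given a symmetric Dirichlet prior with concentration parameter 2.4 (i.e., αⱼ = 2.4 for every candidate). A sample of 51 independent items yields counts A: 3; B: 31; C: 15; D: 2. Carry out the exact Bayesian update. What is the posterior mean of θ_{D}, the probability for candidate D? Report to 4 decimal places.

The Dirichlet prior is conjugate to the Multinomial likelihood: each posterior αⱼ = prior αⱼ + observed count nⱼ.
Posterior concentration: (5.4, 33.4, 17.4, 4.4), total = 60.6.
E[θ_{D}|data] = α_{D}/Σα = 4.4/60.6 = 0.0726.

0.0726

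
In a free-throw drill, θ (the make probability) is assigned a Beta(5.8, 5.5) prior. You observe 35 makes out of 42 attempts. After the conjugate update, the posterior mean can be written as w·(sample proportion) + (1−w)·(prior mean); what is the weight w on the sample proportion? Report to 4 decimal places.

0.7880

The Beta prior is conjugate to a Binomial/Bernoulli likelihood; the update adds successes to α and failures to β.
Posterior mean = (α₀+k)/(α₀+β₀+n) = [n/(α₀+β₀+n)]·(k/n) + [(α₀+β₀)/(α₀+β₀+n)]·α₀/(α₀+β₀), so only n and the prior enter the weight.
The weight on the data is w = n/(α₀+β₀+n) = 42/(5.8+5.5+42) = 42/53.3 = 0.7880.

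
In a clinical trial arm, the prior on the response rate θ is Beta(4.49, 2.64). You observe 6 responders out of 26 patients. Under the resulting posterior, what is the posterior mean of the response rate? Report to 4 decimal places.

The Beta prior is conjugate to a Binomial/Bernoulli likelihood; the update adds successes to α and failures to β.
Posterior: Beta(α+k, β+n−k) = Beta(4.49+6, 2.64+20) = Beta(10.49, 22.64).
Posterior mean = α/(α+β) = 10.49/33.13 = 0.3166.

0.3166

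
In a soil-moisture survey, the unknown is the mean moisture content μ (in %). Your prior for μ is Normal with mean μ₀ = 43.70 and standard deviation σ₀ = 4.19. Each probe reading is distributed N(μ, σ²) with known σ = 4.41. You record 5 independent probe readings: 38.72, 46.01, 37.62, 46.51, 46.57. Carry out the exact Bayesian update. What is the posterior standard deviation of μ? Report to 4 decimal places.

1.7844

For Normal data with known variance σ², a Normal(μ₀, σ₀²) prior on μ is conjugate. Posterior precision = 1/σ₀² + n/σ²; posterior mean is the precision-weighted average of μ₀ and x̄.
σ₀² = 4.19² = 17.5561, σ² = 4.41² = 19.4481; σ² + n·σ₀² = 19.4481 + 5·17.5561 = 107.2286.
Posterior precision = 1/σ₀² + n/σ² = 1/17.5561 + 5/19.4481 = (σ² + n·σ₀²)/(σ₀²σ²) = 107.2286/(17.5561·19.4481); posterior variance σₙ² = σ₀²σ²/(σ² + n·σ₀²) = 17.5561·19.4481/107.2286 = 3.184158.
Posterior SD = √σₙ² = √(17.5561·19.4481/107.2286) = 1.7844.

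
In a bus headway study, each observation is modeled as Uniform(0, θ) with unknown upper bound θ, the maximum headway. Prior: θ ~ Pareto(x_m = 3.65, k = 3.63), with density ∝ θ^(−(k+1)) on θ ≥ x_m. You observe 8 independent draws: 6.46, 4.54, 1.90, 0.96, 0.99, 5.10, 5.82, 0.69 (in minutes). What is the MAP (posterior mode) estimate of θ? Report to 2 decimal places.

A Pareto(scale x_m, shape k) prior on the upper bound θ of Uniform(0, θ) is conjugate: posterior is Pareto(max(x_m, max xᵢ), k + n).
Sample maximum = 6.46; prior scale x_m = 3.65 → posterior scale = max = 6.46.
Posterior shape = 3.63 + 8 = 11.63.
The Pareto density is decreasing on [x_m, ∞), so the mode is x_m = 6.46.

6.46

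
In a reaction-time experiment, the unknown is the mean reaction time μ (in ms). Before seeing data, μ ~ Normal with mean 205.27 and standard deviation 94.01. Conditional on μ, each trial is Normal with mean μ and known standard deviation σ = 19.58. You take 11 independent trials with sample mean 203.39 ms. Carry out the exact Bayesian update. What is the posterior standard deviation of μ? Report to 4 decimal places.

5.8920

For Normal data with known variance σ², a Normal(μ₀, σ₀²) prior on μ is conjugate. Posterior precision = 1/σ₀² + n/σ²; posterior mean is the precision-weighted average of μ₀ and x̄.
σ₀² = 94.01² = 8837.8801, σ² = 19.58² = 383.3764; σ² + n·σ₀² = 383.3764 + 11·8837.8801 = 97600.0575.
Posterior precision = 1/σ₀² + n/σ² = 1/8837.8801 + 11/383.3764 = (σ² + n·σ₀²)/(σ₀²σ²) = 97600.0575/(8837.8801·383.3764); posterior variance σₙ² = σ₀²σ²/(σ² + n·σ₀²) = 8837.8801·383.3764/97600.0575 = 34.715499.
Posterior SD = √σₙ² = √(8837.8801·383.3764/97600.0575) = 5.8920.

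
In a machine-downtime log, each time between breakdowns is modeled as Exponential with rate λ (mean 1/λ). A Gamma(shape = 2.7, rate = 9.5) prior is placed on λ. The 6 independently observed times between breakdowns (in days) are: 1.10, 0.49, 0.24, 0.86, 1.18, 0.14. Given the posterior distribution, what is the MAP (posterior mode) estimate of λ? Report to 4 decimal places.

With a Gamma(shape α, rate β) prior on the exponential rate λ, the posterior after n observations with total T = Σxᵢ is Gamma(α+n, β+T).
Sum of observations T = 4.01 days; n = 6.
Posterior: Gamma(2.7+6, 9.5+4.01) = Gamma(8.7, 13.51).
Mode = (α−1)/β = 0.5699.

0.5699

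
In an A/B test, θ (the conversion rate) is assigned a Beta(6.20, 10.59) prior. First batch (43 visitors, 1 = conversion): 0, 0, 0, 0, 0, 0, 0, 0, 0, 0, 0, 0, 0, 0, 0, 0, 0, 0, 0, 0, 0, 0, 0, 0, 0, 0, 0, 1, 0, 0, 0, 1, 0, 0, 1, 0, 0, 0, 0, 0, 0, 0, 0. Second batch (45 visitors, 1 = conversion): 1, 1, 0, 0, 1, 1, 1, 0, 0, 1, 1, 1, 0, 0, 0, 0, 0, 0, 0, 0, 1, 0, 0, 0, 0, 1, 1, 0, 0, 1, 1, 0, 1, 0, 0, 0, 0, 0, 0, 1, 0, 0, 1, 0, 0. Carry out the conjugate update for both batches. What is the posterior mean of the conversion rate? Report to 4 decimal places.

The Beta prior is conjugate to a Binomial/Bernoulli likelihood; the update adds successes to α and failures to β.
After batch 1: Beta(6.20+3, 10.59+40) = Beta(9.20, 50.59).
After batch 2: Beta(9.20+16, 50.59+29) = Beta(25.20, 79.59).
Posterior mean = α/(α+β) = 25.20/104.79 = 0.2405.

0.2405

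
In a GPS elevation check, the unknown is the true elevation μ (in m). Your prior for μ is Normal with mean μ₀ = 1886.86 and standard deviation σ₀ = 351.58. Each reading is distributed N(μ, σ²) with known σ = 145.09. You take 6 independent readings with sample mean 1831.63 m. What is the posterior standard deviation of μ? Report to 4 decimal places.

58.4096

For Normal data with known variance σ², a Normal(μ₀, σ₀²) prior on μ is conjugate. Posterior precision = 1/σ₀² + n/σ²; posterior mean is the precision-weighted average of μ₀ and x̄.
σ₀² = 351.58² = 123608.4964, σ² = 145.09² = 21051.1081; σ² + n·σ₀² = 21051.1081 + 6·123608.4964 = 762702.0865.
Posterior precision = 1/σ₀² + n/σ² = 1/123608.4964 + 6/21051.1081 = (σ² + n·σ₀²)/(σ₀²σ²) = 762702.0865/(123608.4964·21051.1081); posterior variance σₙ² = σ₀²σ²/(σ² + n·σ₀²) = 123608.4964·21051.1081/762702.0865 = 3411.680479.
Posterior SD = √σₙ² = √(123608.4964·21051.1081/762702.0865) = 58.4096.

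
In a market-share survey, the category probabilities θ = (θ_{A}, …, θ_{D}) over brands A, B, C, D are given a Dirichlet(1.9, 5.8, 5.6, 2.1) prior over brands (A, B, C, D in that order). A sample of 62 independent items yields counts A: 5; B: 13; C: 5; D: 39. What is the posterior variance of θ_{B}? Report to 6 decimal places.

0.002346

The Dirichlet prior is conjugate to the Multinomial likelihood: each posterior αⱼ = prior αⱼ + observed count nⱼ.
Posterior concentration: (6.9, 18.8, 10.6, 41.1), total = 77.4.
Var[θ_j] = α_j(Σα−α_j)/((Σα)²(Σα+1)) = 18.8·58.6/(77.4²·78.4) = 0.002346.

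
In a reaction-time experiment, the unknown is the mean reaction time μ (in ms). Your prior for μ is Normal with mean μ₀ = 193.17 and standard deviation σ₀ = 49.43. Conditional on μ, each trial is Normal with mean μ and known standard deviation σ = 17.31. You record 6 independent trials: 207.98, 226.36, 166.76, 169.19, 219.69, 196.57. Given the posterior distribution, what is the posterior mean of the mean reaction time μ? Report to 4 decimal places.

For Normal data with known variance σ², a Normal(μ₀, σ₀²) prior on μ is conjugate. Posterior precision = 1/σ₀² + n/σ²; posterior mean is the precision-weighted average of μ₀ and x̄.
Σxᵢ = 207.98 + 226.36 + 166.76 + 169.19 + 219.69 + 196.57 = 1186.55, so n·x̄ = 1186.55.
σ₀² = 49.43² = 2443.3249, σ² = 17.31² = 299.6361; σ² + n·σ₀² = 299.6361 + 6·2443.3249 = 14959.5855.
Posterior mean = (μ₀/σ₀² + n·x̄/σ²)/(1/σ₀² + n/σ²) = (σ²·μ₀ + σ₀²·n·x̄)/(σ² + n·σ₀²) = (299.6361·193.17 + 2443.3249·1186.55)/14959.5855 = 2957007.865532/14959.5855 = 197.6664.

197.6664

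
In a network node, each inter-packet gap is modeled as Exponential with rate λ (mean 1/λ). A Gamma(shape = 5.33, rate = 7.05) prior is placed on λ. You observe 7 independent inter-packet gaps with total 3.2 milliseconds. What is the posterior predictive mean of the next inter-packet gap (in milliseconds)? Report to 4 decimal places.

With a Gamma(shape α, rate β) prior on the exponential rate λ, the posterior after n observations with total T = Σxᵢ is Gamma(α+n, β+T).
Posterior: Gamma(5.33+7, 7.05+3.2) = Gamma(12.33, 10.25).
The predictive distribution for the next observation is Lomax; its mean is β/(α−1) = 10.25/11.33 = 0.9047.

0.9047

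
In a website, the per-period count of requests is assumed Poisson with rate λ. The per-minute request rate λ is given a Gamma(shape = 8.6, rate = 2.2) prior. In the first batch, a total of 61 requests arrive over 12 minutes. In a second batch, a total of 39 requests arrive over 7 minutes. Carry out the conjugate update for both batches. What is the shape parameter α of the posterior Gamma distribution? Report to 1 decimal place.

108.6

With a Gamma(shape α, rate β) prior, the Poisson likelihood is conjugate: the posterior is Gamma(α + ΣXᵢ, β + n).
After batch 1: Gamma(α+S, β+n) = Gamma(8.6+61, 2.2+12) = Gamma(69.6, 14.2).
After batch 2: Gamma(α+S, β+n) = Gamma(69.6+39, 14.2+7) = Gamma(108.6, 21.2).
Posterior α = 108.6.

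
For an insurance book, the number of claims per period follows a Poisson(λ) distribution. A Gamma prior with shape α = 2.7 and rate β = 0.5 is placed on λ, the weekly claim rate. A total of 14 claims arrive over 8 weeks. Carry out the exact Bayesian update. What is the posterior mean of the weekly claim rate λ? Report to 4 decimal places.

With a Gamma(shape α, rate β) prior, the Poisson likelihood is conjugate: the posterior is Gamma(α + ΣXᵢ, β + n).
Posterior: Gamma(α+S, β+n) = Gamma(2.7+14, 0.5+8) = Gamma(16.7, 8.5).
Posterior mean = α/β = 16.7/8.5 = 1.9647.

1.9647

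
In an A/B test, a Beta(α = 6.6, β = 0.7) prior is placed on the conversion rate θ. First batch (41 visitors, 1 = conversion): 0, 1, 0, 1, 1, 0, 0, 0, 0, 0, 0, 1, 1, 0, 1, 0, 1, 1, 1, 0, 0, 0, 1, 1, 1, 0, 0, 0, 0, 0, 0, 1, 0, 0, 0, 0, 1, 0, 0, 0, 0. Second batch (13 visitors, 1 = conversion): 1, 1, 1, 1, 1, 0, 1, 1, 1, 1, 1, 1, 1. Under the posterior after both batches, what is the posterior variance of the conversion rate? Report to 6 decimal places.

The Beta prior is conjugate to a Binomial/Bernoulli likelihood; the update adds successes to α and failures to β.
After batch 1: Beta(6.6+14, 0.7+27) = Beta(20.6, 27.7).
After batch 2: Beta(20.6+12, 27.7+1) = Beta(32.6, 28.7).
Var = αβ/((α+β)²(α+β+1)) = 32.6·28.7/(61.3²·62.3) = 0.003997.

0.003997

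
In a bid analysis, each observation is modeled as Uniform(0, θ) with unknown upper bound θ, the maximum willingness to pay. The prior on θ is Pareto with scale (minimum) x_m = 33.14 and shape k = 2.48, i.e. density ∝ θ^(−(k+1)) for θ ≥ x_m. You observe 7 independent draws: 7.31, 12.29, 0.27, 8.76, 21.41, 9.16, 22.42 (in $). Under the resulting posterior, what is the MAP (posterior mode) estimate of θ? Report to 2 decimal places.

33.14

A Pareto(scale x_m, shape k) prior on the upper bound θ of Uniform(0, θ) is conjugate: posterior is Pareto(max(x_m, max xᵢ), k + n).
Sample maximum = 22.42; prior scale x_m = 33.14 → posterior scale = max = 33.14.
Posterior shape = 2.48 + 7 = 9.48.
The Pareto density is decreasing on [x_m, ∞), so the mode is x_m = 33.14.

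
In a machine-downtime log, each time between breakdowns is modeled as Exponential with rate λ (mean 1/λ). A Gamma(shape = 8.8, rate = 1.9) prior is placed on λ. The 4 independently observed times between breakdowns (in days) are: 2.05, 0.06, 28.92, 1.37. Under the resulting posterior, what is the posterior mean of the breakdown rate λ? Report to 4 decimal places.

With a Gamma(shape α, rate β) prior on the exponential rate λ, the posterior after n observations with total T = Σxᵢ is Gamma(α+n, β+T).
Sum of observations T = 32.40 days; n = 4.
Posterior: Gamma(8.8+4, 1.9+32.40) = Gamma(12.8, 34.30).
Posterior mean of λ = α/β = 12.8/34.30 = 0.3732.

0.3732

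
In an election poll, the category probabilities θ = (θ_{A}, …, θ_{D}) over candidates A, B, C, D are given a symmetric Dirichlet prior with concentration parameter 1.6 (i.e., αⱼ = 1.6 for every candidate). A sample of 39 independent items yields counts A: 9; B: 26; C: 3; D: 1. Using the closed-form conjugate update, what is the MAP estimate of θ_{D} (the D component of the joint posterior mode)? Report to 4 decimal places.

0.0386

The Dirichlet prior is conjugate to the Multinomial likelihood: each posterior αⱼ = prior αⱼ + observed count nⱼ.
Posterior concentration: (10.6, 27.6, 4.6, 2.6), total = 45.4.
Joint mode component: (α_{D}−1)/(Σα−K) = 1.6/41.4 = 0.0386.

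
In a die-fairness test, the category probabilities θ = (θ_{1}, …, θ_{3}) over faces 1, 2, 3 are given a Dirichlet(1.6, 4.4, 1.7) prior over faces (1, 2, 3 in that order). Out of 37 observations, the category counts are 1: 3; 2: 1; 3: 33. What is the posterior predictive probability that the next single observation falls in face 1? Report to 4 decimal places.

0.1029

The Dirichlet prior is conjugate to the Multinomial likelihood: each posterior αⱼ = prior αⱼ + observed count nⱼ.
Posterior concentration: (4.6, 5.4, 34.7), total = 44.7.
P(next = 1 | data) = α_{1}/Σα = 0.1029.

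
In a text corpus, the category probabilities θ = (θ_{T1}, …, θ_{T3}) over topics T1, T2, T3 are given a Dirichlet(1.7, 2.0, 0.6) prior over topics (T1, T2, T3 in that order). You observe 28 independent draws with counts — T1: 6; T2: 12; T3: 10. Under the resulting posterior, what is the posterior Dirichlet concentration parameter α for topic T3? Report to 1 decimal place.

The Dirichlet prior is conjugate to the Multinomial likelihood: each posterior αⱼ = prior αⱼ + observed count nⱼ.
Posterior concentration: (7.7, 14.0, 10.6), total = 32.3.
α_{T3} = 0.6 + 10 = 10.6.

10.6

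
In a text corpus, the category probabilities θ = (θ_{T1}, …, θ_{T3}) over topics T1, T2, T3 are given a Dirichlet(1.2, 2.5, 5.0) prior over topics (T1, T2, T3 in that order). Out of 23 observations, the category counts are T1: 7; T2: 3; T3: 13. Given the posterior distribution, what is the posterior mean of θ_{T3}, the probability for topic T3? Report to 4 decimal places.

0.5678

The Dirichlet prior is conjugate to the Multinomial likelihood: each posterior αⱼ = prior αⱼ + observed count nⱼ.
Posterior concentration: (8.2, 5.5, 18.0), total = 31.7.
E[θ_{T3}|data] = α_{T3}/Σα = 18.0/31.7 = 0.5678.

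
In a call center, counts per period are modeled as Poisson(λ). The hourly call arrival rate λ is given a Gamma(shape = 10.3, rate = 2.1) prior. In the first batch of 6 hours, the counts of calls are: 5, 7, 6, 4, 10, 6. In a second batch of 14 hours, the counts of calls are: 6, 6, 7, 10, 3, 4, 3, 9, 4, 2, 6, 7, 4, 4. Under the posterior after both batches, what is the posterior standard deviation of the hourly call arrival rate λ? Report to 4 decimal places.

With a Gamma(shape α, rate β) prior, the Poisson likelihood is conjugate: the posterior is Gamma(α + ΣXᵢ, β + n).
Batch 1: sum of counts S = 38 over n = 6 hours.
After batch 1: Gamma(α+S, β+n) = Gamma(10.3+38, 2.1+6) = Gamma(48.3, 8.1).
Batch 2: sum of counts S = 75 over n = 14 hours.
After batch 2: Gamma(α+S, β+n) = Gamma(48.3+75, 8.1+14) = Gamma(123.3, 22.1).
SD = √α/β = √123.3/22.1 = 0.5024.

0.5024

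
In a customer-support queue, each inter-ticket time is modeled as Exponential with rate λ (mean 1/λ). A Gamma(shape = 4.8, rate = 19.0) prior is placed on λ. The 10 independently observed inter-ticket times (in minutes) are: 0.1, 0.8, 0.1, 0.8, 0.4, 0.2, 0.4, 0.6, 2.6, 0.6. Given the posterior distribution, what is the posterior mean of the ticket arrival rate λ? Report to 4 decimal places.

With a Gamma(shape α, rate β) prior on the exponential rate λ, the posterior after n observations with total T = Σxᵢ is Gamma(α+n, β+T).
Sum of observations T = 6.6 minutes; n = 10.
Posterior: Gamma(4.8+10, 19.0+6.6) = Gamma(14.8, 25.6).
Posterior mean of λ = α/β = 14.8/25.6 = 0.5781.

0.5781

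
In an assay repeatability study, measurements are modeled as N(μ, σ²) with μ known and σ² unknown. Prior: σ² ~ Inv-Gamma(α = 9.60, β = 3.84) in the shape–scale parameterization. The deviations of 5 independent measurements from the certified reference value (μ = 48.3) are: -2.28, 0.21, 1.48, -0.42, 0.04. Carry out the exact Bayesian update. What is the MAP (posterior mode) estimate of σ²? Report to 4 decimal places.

0.5836

With known mean μ and an Inverse-Gamma(α, β) prior on σ², the Normal likelihood is conjugate: posterior is Inv-Gamma(α + n/2, β + Σ(xᵢ−μ)²/2).
Σ(xᵢ−μ)² = (-2.28)² + (0.21)² + (1.48)² + (-0.42)² + (0.04)² = 7.6109.
Posterior: Inv-Gamma(9.60 + 5/2, 3.84 + 7.6109/2) = Inv-Gamma(12.10, 7.64545).
Mode = β/(α+1) = 7.64545/13.10 = 0.5836.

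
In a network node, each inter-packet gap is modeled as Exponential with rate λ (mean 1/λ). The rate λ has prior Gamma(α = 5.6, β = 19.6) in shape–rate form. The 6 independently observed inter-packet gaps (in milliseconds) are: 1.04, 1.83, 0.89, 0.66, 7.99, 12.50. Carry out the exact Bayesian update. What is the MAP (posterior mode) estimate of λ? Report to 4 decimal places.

0.2381

With a Gamma(shape α, rate β) prior on the exponential rate λ, the posterior after n observations with total T = Σxᵢ is Gamma(α+n, β+T).
Sum of observations T = 24.91 milliseconds; n = 6.
Posterior: Gamma(5.6+6, 19.6+24.91) = Gamma(11.6, 44.51).
Mode = (α−1)/β = 0.2381.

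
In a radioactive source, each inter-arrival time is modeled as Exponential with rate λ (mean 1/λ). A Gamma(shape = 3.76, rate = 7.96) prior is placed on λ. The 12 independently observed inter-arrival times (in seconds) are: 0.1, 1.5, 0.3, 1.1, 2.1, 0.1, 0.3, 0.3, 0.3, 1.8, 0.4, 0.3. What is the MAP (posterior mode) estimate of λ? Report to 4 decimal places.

0.8913

With a Gamma(shape α, rate β) prior on the exponential rate λ, the posterior after n observations with total T = Σxᵢ is Gamma(α+n, β+T).
Sum of observations T = 8.6 seconds; n = 12.
Posterior: Gamma(3.76+12, 7.96+8.6) = Gamma(15.76, 16.56).
Mode = (α−1)/β = 0.8913.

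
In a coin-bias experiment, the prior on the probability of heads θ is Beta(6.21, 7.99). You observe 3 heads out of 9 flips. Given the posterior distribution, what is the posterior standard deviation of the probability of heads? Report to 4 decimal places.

0.0995

The Beta prior is conjugate to a Binomial/Bernoulli likelihood; the update adds successes to α and failures to β.
Posterior: Beta(α+k, β+n−k) = Beta(6.21+3, 7.99+6) = Beta(9.21, 13.99).
Var = αβ/((α+β)²(α+β+1)) = 9.21·13.99/(23.20²·24.20) = 0.00989204; SD = √0.00989204 = 0.0995.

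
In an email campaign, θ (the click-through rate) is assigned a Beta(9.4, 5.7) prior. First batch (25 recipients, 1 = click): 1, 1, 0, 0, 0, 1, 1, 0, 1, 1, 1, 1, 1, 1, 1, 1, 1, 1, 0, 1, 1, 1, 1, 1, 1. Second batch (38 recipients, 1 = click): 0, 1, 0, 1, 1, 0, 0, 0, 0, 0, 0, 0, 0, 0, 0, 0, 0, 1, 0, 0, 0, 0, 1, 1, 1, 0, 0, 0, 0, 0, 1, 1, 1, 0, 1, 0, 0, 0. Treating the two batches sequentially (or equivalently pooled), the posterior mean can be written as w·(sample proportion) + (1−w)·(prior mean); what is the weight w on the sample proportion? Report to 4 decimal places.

0.8067

The Beta prior is conjugate to a Binomial/Bernoulli likelihood; the update adds successes to α and failures to β.
Total number of recipients: n = 25 + 38 = 63.
Posterior mean = (α₀+k)/(α₀+β₀+n) = [n/(α₀+β₀+n)]·(k/n) + [(α₀+β₀)/(α₀+β₀+n)]·α₀/(α₀+β₀), so only n and the prior enter the weight.
The weight on the data is w = n/(α₀+β₀+n) = 63/(9.4+5.7+63) = 63/78.1 = 0.8067.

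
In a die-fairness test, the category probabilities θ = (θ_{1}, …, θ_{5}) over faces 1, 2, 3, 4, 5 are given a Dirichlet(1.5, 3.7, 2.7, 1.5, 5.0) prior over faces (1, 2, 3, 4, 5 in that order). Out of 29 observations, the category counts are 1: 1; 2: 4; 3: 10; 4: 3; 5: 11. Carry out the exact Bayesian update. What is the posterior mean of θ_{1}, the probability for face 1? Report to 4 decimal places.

0.0576

The Dirichlet prior is conjugate to the Multinomial likelihood: each posterior αⱼ = prior αⱼ + observed count nⱼ.
Posterior concentration: (2.5, 7.7, 12.7, 4.5, 16.0), total = 43.4.
E[θ_{1}|data] = α_{1}/Σα = 2.5/43.4 = 0.0576.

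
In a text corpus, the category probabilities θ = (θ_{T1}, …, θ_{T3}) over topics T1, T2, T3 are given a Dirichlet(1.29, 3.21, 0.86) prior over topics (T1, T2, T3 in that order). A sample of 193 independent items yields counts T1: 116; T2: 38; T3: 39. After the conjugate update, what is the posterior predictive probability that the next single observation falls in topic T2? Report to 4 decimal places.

0.2078

The Dirichlet prior is conjugate to the Multinomial likelihood: each posterior αⱼ = prior αⱼ + observed count nⱼ.
Posterior concentration: (117.29, 41.21, 39.86), total = 198.36.
P(next = T2 | data) = α_{T2}/Σα = 0.2078.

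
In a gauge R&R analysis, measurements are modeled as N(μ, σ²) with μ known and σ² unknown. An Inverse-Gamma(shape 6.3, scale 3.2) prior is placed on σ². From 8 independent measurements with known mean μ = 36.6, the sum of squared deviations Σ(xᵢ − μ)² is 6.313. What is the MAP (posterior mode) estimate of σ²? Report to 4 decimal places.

With known mean μ and an Inverse-Gamma(α, β) prior on σ², the Normal likelihood is conjugate: posterior is Inv-Gamma(α + n/2, β + Σ(xᵢ−μ)²/2).
Posterior: Inv-Gamma(6.3 + 8/2, 3.2 + 6.313/2) = Inv-Gamma(10.30, 6.3565).
Mode = β/(α+1) = 6.3565/11.30 = 0.5625.

0.5625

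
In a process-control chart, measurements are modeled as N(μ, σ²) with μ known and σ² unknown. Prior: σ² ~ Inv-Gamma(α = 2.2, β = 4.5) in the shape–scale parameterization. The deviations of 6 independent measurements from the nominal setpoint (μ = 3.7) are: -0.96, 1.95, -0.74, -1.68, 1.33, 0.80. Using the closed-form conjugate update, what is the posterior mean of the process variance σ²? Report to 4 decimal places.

2.3218

With known mean μ and an Inverse-Gamma(α, β) prior on σ², the Normal likelihood is conjugate: posterior is Inv-Gamma(α + n/2, β + Σ(xᵢ−μ)²/2).
Σ(xᵢ−μ)² = (-0.96)² + (1.95)² + (-0.74)² + (-1.68)² + (1.33)² + (0.80)² = 10.5030.
Posterior: Inv-Gamma(2.2 + 6/2, 4.5 + 10.5030/2) = Inv-Gamma(5.20, 9.75150).
E[σ²|data] = β/(α−1) = 9.75150/4.20 = 2.3218.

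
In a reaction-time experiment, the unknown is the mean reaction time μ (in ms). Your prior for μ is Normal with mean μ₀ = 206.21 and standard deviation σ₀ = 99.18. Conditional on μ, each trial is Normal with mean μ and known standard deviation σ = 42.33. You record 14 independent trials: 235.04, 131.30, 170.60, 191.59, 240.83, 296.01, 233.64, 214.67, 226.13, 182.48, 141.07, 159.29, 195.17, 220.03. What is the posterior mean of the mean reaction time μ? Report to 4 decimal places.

202.7486

For Normal data with known variance σ², a Normal(μ₀, σ₀²) prior on μ is conjugate. Posterior precision = 1/σ₀² + n/σ²; posterior mean is the precision-weighted average of μ₀ and x̄.
Σxᵢ = 235.04 + 131.30 + 170.60 + 191.59 + 240.83 + 296.01 + 233.64 + 214.67 + 226.13 + 182.48 + 141.07 + 159.29 + 195.17 + 220.03 = 2837.85, so n·x̄ = 2837.85.
σ₀² = 99.18² = 9836.6724, σ² = 42.33² = 1791.8289; σ² + n·σ₀² = 1791.8289 + 14·9836.6724 = 139505.2425.
Posterior mean = (μ₀/σ₀² + n·x̄/σ²)/(1/σ₀² + n/σ²) = (σ²·μ₀ + σ₀²·n·x̄)/(σ² + n·σ₀²) = (1791.8289·206.21 + 9836.6724·2837.85)/139505.2425 = 28284493.807809/139505.2425 = 202.7486.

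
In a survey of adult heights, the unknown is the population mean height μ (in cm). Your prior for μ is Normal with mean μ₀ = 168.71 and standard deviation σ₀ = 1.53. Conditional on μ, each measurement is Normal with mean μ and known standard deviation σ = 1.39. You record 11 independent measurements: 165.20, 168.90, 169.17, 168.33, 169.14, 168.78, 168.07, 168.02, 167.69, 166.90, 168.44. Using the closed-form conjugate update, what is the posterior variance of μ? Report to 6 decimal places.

For Normal data with known variance σ², a Normal(μ₀, σ₀²) prior on μ is conjugate. Posterior precision = 1/σ₀² + n/σ²; posterior mean is the precision-weighted average of μ₀ and x̄.
σ₀² = 1.53² = 2.3409, σ² = 1.39² = 1.9321; σ² + n·σ₀² = 1.9321 + 11·2.3409 = 27.682.
Posterior precision = 1/σ₀² + n/σ² = 1/2.3409 + 11/1.9321 = (σ² + n·σ₀²)/(σ₀²σ²) = 27.682/(2.3409·1.9321); posterior variance σₙ² = σ₀²σ²/(σ² + n·σ₀²) = 2.3409·1.9321/27.682 = 0.163386.

0.163386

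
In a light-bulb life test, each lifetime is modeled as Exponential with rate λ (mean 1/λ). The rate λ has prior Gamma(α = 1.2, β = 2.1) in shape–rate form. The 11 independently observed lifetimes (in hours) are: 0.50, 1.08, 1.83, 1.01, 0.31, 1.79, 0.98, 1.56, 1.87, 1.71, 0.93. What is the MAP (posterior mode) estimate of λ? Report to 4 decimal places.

0.7147

With a Gamma(shape α, rate β) prior on the exponential rate λ, the posterior after n observations with total T = Σxᵢ is Gamma(α+n, β+T).
Sum of observations T = 13.57 hours; n = 11.
Posterior: Gamma(1.2+11, 2.1+13.57) = Gamma(12.2, 15.67).
Mode = (α−1)/β = 0.7147.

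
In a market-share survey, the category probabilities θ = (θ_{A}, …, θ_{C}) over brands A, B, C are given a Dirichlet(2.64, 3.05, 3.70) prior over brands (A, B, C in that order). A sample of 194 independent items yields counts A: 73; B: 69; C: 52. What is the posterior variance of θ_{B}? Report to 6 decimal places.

The Dirichlet prior is conjugate to the Multinomial likelihood: each posterior αⱼ = prior αⱼ + observed count nⱼ.
Posterior concentration: (75.64, 72.05, 55.70), total = 203.39.
Var[θ_j] = α_j(Σα−α_j)/((Σα)²(Σα+1)) = 72.05·131.34/(203.39²·204.39) = 0.001119.

0.001119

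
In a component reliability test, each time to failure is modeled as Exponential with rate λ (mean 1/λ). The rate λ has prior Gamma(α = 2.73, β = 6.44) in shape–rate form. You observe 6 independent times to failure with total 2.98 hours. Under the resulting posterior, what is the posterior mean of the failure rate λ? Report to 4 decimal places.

0.9268

With a Gamma(shape α, rate β) prior on the exponential rate λ, the posterior after n observations with total T = Σxᵢ is Gamma(α+n, β+T).
Posterior: Gamma(2.73+6, 6.44+2.98) = Gamma(8.73, 9.42).
Posterior mean of λ = α/β = 8.73/9.42 = 0.9268.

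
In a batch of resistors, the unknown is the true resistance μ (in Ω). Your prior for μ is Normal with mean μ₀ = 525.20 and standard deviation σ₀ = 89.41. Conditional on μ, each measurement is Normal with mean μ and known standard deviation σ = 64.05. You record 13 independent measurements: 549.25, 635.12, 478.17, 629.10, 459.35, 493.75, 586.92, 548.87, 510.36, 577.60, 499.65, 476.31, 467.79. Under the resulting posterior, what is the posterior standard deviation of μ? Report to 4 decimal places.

For Normal data with known variance σ², a Normal(μ₀, σ₀²) prior on μ is conjugate. Posterior precision = 1/σ₀² + n/σ²; posterior mean is the precision-weighted average of μ₀ and x̄.
σ₀² = 89.41² = 7994.1481, σ² = 64.05² = 4102.4025; σ² + n·σ₀² = 4102.4025 + 13·7994.1481 = 108026.3278.
Posterior precision = 1/σ₀² + n/σ² = 1/7994.1481 + 13/4102.4025 = (σ² + n·σ₀²)/(σ₀²σ²) = 108026.3278/(7994.1481·4102.4025); posterior variance σₙ² = σ₀²σ²/(σ² + n·σ₀²) = 7994.1481·4102.4025/108026.3278 = 303.585374.
Posterior SD = √σₙ² = √(7994.1481·4102.4025/108026.3278) = 17.4237.

17.4237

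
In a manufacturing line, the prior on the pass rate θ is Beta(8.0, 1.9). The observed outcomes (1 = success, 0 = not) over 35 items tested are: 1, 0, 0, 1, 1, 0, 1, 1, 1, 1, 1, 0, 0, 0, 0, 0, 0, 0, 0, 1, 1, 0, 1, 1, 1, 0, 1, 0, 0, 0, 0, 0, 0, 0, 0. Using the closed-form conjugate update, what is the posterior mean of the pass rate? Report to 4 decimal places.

0.4900

The Beta prior is conjugate to a Binomial/Bernoulli likelihood; the update adds successes to α and failures to β.
Posterior: Beta(α+k, β+n−k) = Beta(8.0+14, 1.9+21) = Beta(22.0, 22.9).
Posterior mean = α/(α+β) = 22.0/44.9 = 0.4900.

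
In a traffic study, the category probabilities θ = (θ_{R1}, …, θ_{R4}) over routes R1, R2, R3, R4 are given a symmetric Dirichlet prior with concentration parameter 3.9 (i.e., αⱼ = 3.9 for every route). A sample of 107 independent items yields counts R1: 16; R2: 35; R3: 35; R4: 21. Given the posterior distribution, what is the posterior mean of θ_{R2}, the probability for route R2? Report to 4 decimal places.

0.3173

The Dirichlet prior is conjugate to the Multinomial likelihood: each posterior αⱼ = prior αⱼ + observed count nⱼ.
Posterior concentration: (19.9, 38.9, 38.9, 24.9), total = 122.6.
E[θ_{R2}|data] = α_{R2}/Σα = 38.9/122.6 = 0.3173.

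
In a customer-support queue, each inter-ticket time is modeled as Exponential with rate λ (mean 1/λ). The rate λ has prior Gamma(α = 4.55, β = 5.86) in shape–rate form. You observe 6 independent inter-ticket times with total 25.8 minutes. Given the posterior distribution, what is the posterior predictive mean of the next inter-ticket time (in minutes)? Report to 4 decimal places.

With a Gamma(shape α, rate β) prior on the exponential rate λ, the posterior after n observations with total T = Σxᵢ is Gamma(α+n, β+T).
Posterior: Gamma(4.55+6, 5.86+25.8) = Gamma(10.55, 31.66).
The predictive distribution for the next observation is Lomax; its mean is β/(α−1) = 31.66/9.55 = 3.3152.

3.3152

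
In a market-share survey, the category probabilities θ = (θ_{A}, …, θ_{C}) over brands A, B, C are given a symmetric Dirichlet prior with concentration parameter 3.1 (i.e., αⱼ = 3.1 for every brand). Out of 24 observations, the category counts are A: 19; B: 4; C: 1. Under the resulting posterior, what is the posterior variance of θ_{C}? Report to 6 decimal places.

0.003148

The Dirichlet prior is conjugate to the Multinomial likelihood: each posterior αⱼ = prior αⱼ + observed count nⱼ.
Posterior concentration: (22.1, 7.1, 4.1), total = 33.3.
Var[θ_j] = α_j(Σα−α_j)/((Σα)²(Σα+1)) = 4.1·29.2/(33.3²·34.3) = 0.003148.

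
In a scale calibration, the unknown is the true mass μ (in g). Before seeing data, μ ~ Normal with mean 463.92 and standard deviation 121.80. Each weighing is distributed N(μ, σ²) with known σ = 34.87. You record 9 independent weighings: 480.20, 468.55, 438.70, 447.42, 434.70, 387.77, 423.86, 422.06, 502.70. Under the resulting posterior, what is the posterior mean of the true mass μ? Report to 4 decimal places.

445.2765

For Normal data with known variance σ², a Normal(μ₀, σ₀²) prior on μ is conjugate. Posterior precision = 1/σ₀² + n/σ²; posterior mean is the precision-weighted average of μ₀ and x̄.
Σxᵢ = 480.20 + 468.55 + 438.70 + 447.42 + 434.70 + 387.77 + 423.86 + 422.06 + 502.70 = 4005.96, so n·x̄ = 4005.96.
σ₀² = 121.80² = 14835.24, σ² = 34.87² = 1215.9169; σ² + n·σ₀² = 1215.9169 + 9·14835.24 = 134733.0769.
Posterior mean = (μ₀/σ₀² + n·x̄/σ²)/(1/σ₀² + n/σ²) = (σ²·μ₀ + σ₀²·n·x̄)/(σ² + n·σ₀²) = (1215.9169·463.92 + 14835.24·4005.96)/134733.0769 = 59993466.198648/134733.0769 = 445.2765.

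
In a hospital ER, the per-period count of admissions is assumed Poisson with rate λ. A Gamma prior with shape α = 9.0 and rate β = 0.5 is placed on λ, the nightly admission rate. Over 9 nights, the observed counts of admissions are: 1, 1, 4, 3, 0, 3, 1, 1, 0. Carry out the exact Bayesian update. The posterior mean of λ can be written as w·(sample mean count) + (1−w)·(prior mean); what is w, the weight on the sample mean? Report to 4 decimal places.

With a Gamma(shape α, rate β) prior, the Poisson likelihood is conjugate: the posterior is Gamma(α + ΣXᵢ, β + n).
Posterior mean = (α₀+S)/(β₀+n) = [n/(β₀+n)]·(S/n) + [β₀/(β₀+n)]·(α₀/β₀), so only n and β₀ enter the weight.
Weight on data w = n/(β₀+n) = 9/(0.5+9) = 9/9.5 = 0.9474.

0.9474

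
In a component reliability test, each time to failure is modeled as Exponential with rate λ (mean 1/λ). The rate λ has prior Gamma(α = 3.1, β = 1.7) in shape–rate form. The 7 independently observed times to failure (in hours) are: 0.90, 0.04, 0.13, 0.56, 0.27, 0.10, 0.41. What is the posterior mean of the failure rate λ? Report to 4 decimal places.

With a Gamma(shape α, rate β) prior on the exponential rate λ, the posterior after n observations with total T = Σxᵢ is Gamma(α+n, β+T).
Sum of observations T = 2.41 hours; n = 7.
Posterior: Gamma(3.1+7, 1.7+2.41) = Gamma(10.1, 4.11).
Posterior mean of λ = α/β = 10.1/4.11 = 2.4574.

2.4574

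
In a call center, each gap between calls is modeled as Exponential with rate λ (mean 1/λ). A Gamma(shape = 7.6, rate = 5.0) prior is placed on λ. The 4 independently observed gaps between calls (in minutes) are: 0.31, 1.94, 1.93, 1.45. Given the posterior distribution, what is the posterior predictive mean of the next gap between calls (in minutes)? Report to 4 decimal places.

1.0028

With a Gamma(shape α, rate β) prior on the exponential rate λ, the posterior after n observations with total T = Σxᵢ is Gamma(α+n, β+T).
Sum of observations T = 5.63 minutes; n = 4.
Posterior: Gamma(7.6+4, 5.0+5.63) = Gamma(11.6, 10.63).
The predictive distribution for the next observation is Lomax; its mean is β/(α−1) = 10.63/10.6 = 1.0028.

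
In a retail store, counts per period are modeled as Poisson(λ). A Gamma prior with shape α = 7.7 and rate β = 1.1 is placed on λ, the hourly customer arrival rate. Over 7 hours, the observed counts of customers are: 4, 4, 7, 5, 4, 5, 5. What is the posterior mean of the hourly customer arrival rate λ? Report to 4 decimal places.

5.1481

With a Gamma(shape α, rate β) prior, the Poisson likelihood is conjugate: the posterior is Gamma(α + ΣXᵢ, β + n).
Sum of counts S = 34 over n = 7 hours.
Posterior: Gamma(α+S, β+n) = Gamma(7.7+34, 1.1+7) = Gamma(41.7, 8.1).
Posterior mean = α/β = 41.7/8.1 = 5.1481.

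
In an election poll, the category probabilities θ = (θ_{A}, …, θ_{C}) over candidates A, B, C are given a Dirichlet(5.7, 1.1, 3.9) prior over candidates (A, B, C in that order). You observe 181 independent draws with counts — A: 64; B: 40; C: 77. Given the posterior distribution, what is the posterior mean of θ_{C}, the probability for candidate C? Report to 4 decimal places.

0.4220

The Dirichlet prior is conjugate to the Multinomial likelihood: each posterior αⱼ = prior αⱼ + observed count nⱼ.
Posterior concentration: (69.7, 41.1, 80.9), total = 191.7.
E[θ_{C}|data] = α_{C}/Σα = 80.9/191.7 = 0.4220.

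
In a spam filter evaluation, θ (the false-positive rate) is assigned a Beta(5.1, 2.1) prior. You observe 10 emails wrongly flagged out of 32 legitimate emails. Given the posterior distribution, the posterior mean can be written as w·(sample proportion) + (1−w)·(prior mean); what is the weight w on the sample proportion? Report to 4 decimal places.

0.8163

The Beta prior is conjugate to a Binomial/Bernoulli likelihood; the update adds successes to α and failures to β.
Posterior mean = (α₀+k)/(α₀+β₀+n) = [n/(α₀+β₀+n)]·(k/n) + [(α₀+β₀)/(α₀+β₀+n)]·α₀/(α₀+β₀), so only n and the prior enter the weight.
The weight on the data is w = n/(α₀+β₀+n) = 32/(5.1+2.1+32) = 32/39.2 = 0.8163.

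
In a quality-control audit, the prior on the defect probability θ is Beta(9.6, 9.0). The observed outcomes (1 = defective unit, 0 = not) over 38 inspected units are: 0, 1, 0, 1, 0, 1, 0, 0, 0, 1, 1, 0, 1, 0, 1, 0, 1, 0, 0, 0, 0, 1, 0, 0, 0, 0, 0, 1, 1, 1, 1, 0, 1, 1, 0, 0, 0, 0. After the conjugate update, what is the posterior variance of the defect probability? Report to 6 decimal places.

0.004266

The Beta prior is conjugate to a Binomial/Bernoulli likelihood; the update adds successes to α and failures to β.
Posterior: Beta(α+k, β+n−k) = Beta(9.6+15, 9.0+23) = Beta(24.6, 32.0).
Var = αβ/((α+β)²(α+β+1)) = 24.6·32.0/(56.6²·57.6) = 0.004266.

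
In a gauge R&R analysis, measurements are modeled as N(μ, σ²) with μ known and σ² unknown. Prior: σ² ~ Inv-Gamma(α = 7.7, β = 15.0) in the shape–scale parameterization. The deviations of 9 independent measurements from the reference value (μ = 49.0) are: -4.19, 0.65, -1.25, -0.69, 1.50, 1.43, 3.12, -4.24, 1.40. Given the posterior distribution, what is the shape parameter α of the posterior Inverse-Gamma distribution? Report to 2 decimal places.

12.20

With known mean μ and an Inverse-Gamma(α, β) prior on σ², the Normal likelihood is conjugate: posterior is Inv-Gamma(α + n/2, β + Σ(xᵢ−μ)²/2).
Σ(xᵢ−μ)² = (-4.19)² + (0.65)² + (-1.25)² + (-0.69)² + (1.50)² + (1.43)² + (3.12)² + (-4.24)² + (1.40)² = 53.9841.
Posterior: Inv-Gamma(7.7 + 9/2, 15.0 + 53.9841/2) = Inv-Gamma(12.20, 41.99205).
Posterior α = 12.20.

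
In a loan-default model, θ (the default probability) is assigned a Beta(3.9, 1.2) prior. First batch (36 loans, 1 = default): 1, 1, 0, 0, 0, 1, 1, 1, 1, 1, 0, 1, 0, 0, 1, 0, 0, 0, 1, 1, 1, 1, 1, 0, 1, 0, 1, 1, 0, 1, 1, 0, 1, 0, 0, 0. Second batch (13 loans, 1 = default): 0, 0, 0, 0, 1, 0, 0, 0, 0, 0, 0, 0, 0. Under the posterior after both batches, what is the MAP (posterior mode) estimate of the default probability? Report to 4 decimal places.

The Beta prior is conjugate to a Binomial/Bernoulli likelihood; the update adds successes to α and failures to β.
After batch 1: Beta(3.9+20, 1.2+16) = Beta(23.9, 17.2).
After batch 2: Beta(23.9+1, 17.2+12) = Beta(24.9, 29.2).
Mode of Beta(a,b) for a,b>1 is (a−1)/(a+b−2) = 23.9/52.1 = 0.4587.

0.4587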